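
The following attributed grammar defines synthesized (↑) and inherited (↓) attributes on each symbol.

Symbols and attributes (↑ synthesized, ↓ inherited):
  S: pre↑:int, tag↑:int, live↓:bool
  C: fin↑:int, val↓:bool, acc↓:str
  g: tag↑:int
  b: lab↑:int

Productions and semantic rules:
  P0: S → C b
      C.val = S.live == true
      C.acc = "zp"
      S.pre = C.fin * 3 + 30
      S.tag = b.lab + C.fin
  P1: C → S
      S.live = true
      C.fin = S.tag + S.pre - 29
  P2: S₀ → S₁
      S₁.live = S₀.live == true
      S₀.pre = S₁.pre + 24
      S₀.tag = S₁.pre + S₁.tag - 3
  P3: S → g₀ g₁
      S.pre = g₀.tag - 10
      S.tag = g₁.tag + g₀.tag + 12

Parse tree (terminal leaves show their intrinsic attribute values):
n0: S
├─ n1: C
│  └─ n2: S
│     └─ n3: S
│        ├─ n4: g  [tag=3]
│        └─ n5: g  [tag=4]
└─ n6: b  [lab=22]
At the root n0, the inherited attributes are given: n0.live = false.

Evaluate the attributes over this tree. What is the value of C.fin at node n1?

-3

1. n0.live = false  [given at root]
2. n1.val = false  [S.live == true]
3. n1.acc = "zp"  ["zp"]
4. n2.live = true  [true]
5. n3.live = true  [S₀.live == true]
6. n4.tag = 3  [terminal]
7. n5.tag = 4  [terminal]
8. n3.pre = -7  [g₀.tag - 10]
9. n3.tag = 19  [g₁.tag + g₀.tag + 12]
10. n2.pre = 17  [S₁.pre + 24]
11. n2.tag = 9  [S₁.pre + S₁.tag - 3]
12. n1.fin = -3  [S.tag + S.pre - 29]
13. n6.lab = 22  [terminal]
14. n0.pre = 21  [C.fin * 3 + 30]
15. n0.tag = 19  [b.lab + C.fin]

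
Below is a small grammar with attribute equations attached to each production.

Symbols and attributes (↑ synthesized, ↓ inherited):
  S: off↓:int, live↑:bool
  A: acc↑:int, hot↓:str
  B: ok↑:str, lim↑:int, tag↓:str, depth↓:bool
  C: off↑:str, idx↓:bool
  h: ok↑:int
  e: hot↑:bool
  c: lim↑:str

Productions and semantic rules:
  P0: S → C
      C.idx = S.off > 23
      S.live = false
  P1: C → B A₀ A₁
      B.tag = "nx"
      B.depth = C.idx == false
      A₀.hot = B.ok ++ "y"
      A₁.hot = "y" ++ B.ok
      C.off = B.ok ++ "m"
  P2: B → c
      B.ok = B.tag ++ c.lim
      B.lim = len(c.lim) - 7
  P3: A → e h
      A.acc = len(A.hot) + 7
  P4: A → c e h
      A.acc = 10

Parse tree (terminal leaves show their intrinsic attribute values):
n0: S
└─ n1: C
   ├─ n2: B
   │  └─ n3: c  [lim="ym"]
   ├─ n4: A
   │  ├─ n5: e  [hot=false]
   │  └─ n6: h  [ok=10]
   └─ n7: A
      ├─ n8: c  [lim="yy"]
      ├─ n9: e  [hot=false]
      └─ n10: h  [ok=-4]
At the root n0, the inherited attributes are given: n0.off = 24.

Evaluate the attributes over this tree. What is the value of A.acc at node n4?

1. n0.off = 24  [given at root]
2. n1.idx = true  [S.off > 23]
3. n2.tag = "nx"  ["nx"]
4. n2.depth = false  [C.idx == false]
5. n3.lim = "ym"  [terminal]
6. n2.ok = "nxym"  [B.tag ++ c.lim]
7. n2.lim = -5  [len(c.lim) - 7]
8. n4.hot = "nxymy"  [B.ok ++ "y"]
9. n5.hot = false  [terminal]
10. n6.ok = 10  [terminal]
11. n4.acc = 12  [len(A.hot) + 7]
12. n7.hot = "ynxym"  ["y" ++ B.ok]
13. n8.lim = "yy"  [terminal]
14. n9.hot = false  [terminal]
15. n10.ok = -4  [terminal]
16. n7.acc = 10  [10]
17. n1.off = "nxymm"  [B.ok ++ "m"]
18. n0.live = false  [false]

12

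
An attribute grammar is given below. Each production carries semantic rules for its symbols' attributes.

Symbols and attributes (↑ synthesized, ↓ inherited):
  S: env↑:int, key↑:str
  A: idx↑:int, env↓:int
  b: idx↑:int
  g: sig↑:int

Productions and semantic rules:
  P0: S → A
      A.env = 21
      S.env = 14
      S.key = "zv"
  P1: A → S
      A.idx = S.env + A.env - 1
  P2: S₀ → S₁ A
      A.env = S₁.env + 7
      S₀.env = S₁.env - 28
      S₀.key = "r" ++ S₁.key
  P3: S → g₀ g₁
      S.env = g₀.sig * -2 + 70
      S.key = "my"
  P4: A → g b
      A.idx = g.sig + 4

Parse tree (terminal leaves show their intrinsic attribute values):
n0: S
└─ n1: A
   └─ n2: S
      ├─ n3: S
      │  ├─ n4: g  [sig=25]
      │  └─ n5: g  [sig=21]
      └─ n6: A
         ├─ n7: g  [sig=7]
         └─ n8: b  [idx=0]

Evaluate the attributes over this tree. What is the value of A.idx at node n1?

1. n1.env = 21  [21]
2. n4.sig = 25  [terminal]
3. n5.sig = 21  [terminal]
4. n3.env = 20  [g₀.sig * -2 + 70]
5. n3.key = "my"  ["my"]
6. n6.env = 27  [S₁.env + 7]
7. n7.sig = 7  [terminal]
8. n8.idx = 0  [terminal]
9. n6.idx = 11  [g.sig + 4]
10. n2.env = -8  [S₁.env - 28]
11. n2.key = "rmy"  ["r" ++ S₁.key]
12. n1.idx = 12  [S.env + A.env - 1]
13. n0.env = 14  [14]
14. n0.key = "zv"  ["zv"]

12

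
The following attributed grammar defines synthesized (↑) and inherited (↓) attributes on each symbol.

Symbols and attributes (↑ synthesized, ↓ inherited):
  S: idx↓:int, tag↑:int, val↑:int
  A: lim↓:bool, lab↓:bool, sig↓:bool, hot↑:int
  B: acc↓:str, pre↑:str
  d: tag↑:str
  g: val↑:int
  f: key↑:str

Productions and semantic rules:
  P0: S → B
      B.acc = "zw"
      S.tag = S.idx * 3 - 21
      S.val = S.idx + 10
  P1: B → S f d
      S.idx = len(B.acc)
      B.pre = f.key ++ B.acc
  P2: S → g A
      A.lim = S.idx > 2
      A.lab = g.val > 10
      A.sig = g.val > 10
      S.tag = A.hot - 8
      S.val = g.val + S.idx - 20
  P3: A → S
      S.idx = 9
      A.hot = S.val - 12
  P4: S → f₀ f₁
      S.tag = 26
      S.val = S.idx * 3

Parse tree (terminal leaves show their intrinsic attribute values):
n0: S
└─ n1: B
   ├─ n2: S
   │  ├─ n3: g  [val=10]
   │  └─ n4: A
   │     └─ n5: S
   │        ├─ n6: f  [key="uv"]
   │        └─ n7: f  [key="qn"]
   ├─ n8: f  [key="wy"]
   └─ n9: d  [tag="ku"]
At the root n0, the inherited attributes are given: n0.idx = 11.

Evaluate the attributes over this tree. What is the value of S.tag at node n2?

1. n0.idx = 11  [given at root]
2. n1.acc = "zw"  ["zw"]
3. n2.idx = 2  [len(B.acc)]
4. n3.val = 10  [terminal]
5. n4.lim = false  [S.idx > 2]
6. n4.lab = false  [g.val > 10]
7. n4.sig = false  [g.val > 10]
8. n5.idx = 9  [9]
9. n6.key = "uv"  [terminal]
10. n7.key = "qn"  [terminal]
11. n5.tag = 26  [26]
12. n5.val = 27  [S.idx * 3]
13. n4.hot = 15  [S.val - 12]
14. n2.tag = 7  [A.hot - 8]
15. n2.val = -8  [g.val + S.idx - 20]
16. n8.key = "wy"  [terminal]
17. n9.tag = "ku"  [terminal]
18. n1.pre = "wyzw"  [f.key ++ B.acc]
19. n0.tag = 12  [S.idx * 3 - 21]
20. n0.val = 21  [S.idx + 10]

7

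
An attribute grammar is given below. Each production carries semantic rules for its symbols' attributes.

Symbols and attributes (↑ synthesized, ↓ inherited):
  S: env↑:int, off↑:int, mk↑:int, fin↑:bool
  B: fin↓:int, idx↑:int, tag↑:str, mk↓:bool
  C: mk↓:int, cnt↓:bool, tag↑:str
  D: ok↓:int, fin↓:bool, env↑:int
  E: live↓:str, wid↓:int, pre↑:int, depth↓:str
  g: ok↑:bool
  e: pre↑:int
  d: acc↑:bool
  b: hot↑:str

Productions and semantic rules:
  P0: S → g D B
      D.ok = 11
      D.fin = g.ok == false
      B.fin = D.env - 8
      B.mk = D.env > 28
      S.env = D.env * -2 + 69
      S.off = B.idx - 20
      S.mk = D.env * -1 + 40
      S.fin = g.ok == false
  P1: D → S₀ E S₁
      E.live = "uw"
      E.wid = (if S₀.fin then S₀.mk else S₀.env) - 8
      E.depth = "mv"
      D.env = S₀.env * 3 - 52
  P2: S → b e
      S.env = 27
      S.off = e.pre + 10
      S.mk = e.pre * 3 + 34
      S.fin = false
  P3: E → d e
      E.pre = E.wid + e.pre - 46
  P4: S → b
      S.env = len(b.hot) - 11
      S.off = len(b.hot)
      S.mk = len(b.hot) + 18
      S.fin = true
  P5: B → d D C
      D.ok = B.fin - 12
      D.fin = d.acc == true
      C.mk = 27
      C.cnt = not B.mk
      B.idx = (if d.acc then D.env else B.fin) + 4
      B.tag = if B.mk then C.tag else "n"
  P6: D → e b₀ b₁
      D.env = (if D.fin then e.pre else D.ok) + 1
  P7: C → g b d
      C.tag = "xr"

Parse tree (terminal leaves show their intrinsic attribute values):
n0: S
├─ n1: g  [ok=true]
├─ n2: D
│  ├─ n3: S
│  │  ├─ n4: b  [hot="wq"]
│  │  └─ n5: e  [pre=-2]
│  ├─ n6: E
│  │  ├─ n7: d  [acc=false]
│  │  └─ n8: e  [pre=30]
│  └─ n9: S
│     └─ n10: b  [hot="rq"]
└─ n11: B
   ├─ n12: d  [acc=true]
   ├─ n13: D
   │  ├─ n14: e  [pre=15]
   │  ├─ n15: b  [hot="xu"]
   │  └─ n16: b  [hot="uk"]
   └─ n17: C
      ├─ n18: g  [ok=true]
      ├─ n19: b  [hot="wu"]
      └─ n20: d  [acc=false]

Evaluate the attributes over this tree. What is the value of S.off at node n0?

0

1. n1.ok = true  [terminal]
2. n2.ok = 11  [11]
3. n2.fin = false  [g.ok == false]
4. n4.hot = "wq"  [terminal]
5. n5.pre = -2  [terminal]
6. n3.env = 27  [27]
7. n3.off = 8  [e.pre + 10]
8. n3.mk = 28  [e.pre * 3 + 34]
9. n3.fin = false  [false]
10. n6.live = "uw"  ["uw"]
11. n6.wid = 19  [(if S₀.fin then S₀.mk else S₀.env) - 8]
12. n6.depth = "mv"  ["mv"]
13. n7.acc = false  [terminal]
14. n8.pre = 30  [terminal]
15. n6.pre = 3  [E.wid + e.pre - 46]
16. n10.hot = "rq"  [terminal]
17. n9.env = -9  [len(b.hot) - 11]
18. n9.off = 2  [len(b.hot)]
19. n9.mk = 20  [len(b.hot) + 18]
20. n9.fin = true  [true]
21. n2.env = 29  [S₀.env * 3 - 52]
22. n11.fin = 21  [D.env - 8]
23. n11.mk = true  [D.env > 28]
24. n12.acc = true  [terminal]
25. n13.ok = 9  [B.fin - 12]
26. n13.fin = true  [d.acc == true]
27. n14.pre = 15  [terminal]
28. n15.hot = "xu"  [terminal]
29. n16.hot = "uk"  [terminal]
30. n13.env = 16  [(if D.fin then e.pre else D.ok) + 1]
31. n17.mk = 27  [27]
32. n17.cnt = false  [not B.mk]
33. n18.ok = true  [terminal]
34. n19.hot = "wu"  [terminal]
35. n20.acc = false  [terminal]
36. n17.tag = "xr"  ["xr"]
37. n11.idx = 20  [(if d.acc then D.env else B.fin) + 4]
38. n11.tag = "xr"  [if B.mk then C.tag else "n"]
39. n0.env = 11  [D.env * -2 + 69]
40. n0.off = 0  [B.idx - 20]
41. n0.mk = 11  [D.env * -1 + 40]
42. n0.fin = false  [g.ok == false]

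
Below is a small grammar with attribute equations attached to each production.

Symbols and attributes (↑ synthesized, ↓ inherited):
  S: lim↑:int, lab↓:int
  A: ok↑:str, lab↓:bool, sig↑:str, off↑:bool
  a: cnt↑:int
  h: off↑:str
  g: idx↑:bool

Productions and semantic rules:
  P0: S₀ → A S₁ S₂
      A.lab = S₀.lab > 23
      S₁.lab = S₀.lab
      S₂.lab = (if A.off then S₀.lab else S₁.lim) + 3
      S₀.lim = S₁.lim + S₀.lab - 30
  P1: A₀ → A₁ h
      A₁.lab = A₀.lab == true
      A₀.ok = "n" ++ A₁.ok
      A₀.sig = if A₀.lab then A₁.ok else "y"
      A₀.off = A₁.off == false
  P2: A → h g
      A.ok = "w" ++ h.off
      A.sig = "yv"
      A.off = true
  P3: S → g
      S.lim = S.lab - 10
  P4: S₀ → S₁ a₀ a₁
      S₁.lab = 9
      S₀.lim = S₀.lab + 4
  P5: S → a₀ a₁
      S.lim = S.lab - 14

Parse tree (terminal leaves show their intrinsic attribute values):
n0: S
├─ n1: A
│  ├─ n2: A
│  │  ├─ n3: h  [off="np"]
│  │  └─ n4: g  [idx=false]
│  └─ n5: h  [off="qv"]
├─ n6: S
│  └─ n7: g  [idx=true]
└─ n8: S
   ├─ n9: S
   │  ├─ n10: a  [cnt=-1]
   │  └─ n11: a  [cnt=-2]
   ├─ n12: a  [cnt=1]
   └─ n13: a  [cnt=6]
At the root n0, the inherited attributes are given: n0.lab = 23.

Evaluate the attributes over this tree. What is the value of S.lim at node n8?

20

1. n0.lab = 23  [given at root]
2. n1.lab = false  [S₀.lab > 23]
3. n2.lab = false  [A₀.lab == true]
4. n3.off = "np"  [terminal]
5. n4.idx = false  [terminal]
6. n2.ok = "wnp"  ["w" ++ h.off]
7. n2.sig = "yv"  ["yv"]
8. n2.off = true  [true]
9. n5.off = "qv"  [terminal]
10. n1.ok = "nwnp"  ["n" ++ A₁.ok]
11. n1.sig = "y"  [if A₀.lab then A₁.ok else "y"]
12. n1.off = false  [A₁.off == false]
13. n6.lab = 23  [S₀.lab]
14. n7.idx = true  [terminal]
15. n6.lim = 13  [S.lab - 10]
16. n8.lab = 16  [(if A.off then S₀.lab else S₁.lim) + 3]
17. n9.lab = 9  [9]
18. n10.cnt = -1  [terminal]
19. n11.cnt = -2  [terminal]
20. n9.lim = -5  [S.lab - 14]
21. n12.cnt = 1  [terminal]
22. n13.cnt = 6  [terminal]
23. n8.lim = 20  [S₀.lab + 4]
24. n0.lim = 6  [S₁.lim + S₀.lab - 30]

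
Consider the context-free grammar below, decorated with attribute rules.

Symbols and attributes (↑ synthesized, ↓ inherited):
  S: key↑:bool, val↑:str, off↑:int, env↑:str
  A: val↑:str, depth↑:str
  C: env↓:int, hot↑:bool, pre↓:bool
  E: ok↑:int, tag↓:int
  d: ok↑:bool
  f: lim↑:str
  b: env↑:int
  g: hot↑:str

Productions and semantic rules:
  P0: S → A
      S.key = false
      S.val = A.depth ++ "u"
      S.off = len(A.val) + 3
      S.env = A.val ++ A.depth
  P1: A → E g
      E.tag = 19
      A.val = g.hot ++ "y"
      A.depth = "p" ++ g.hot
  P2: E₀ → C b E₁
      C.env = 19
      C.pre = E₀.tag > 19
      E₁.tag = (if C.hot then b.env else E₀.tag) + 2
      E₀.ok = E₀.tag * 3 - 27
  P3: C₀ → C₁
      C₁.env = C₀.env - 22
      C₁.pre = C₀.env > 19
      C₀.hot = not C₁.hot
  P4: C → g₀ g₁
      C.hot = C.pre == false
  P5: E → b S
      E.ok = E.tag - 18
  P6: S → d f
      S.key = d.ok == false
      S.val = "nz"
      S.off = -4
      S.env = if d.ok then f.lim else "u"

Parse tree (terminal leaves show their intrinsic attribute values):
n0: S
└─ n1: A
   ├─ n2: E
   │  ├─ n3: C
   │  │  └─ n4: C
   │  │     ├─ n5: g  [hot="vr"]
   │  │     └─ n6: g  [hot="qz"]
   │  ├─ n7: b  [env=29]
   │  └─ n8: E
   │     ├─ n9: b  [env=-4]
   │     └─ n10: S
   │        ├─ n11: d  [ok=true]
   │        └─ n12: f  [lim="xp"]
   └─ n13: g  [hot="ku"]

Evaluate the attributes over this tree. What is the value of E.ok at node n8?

1. n2.tag = 19  [19]
2. n3.env = 19  [19]
3. n3.pre = false  [E₀.tag > 19]
4. n4.env = -3  [C₀.env - 22]
5. n4.pre = false  [C₀.env > 19]
6. n5.hot = "vr"  [terminal]
7. n6.hot = "qz"  [terminal]
8. n4.hot = true  [C.pre == false]
9. n3.hot = false  [not C₁.hot]
10. n7.env = 29  [terminal]
11. n8.tag = 21  [(if C.hot then b.env else E₀.tag) + 2]
12. n9.env = -4  [terminal]
13. n11.ok = true  [terminal]
14. n12.lim = "xp"  [terminal]
15. n10.key = false  [d.ok == false]
16. n10.val = "nz"  ["nz"]
17. n10.off = -4  [-4]
18. n10.env = "xp"  [if d.ok then f.lim else "u"]
19. n8.ok = 3  [E.tag - 18]
20. n2.ok = 30  [E₀.tag * 3 - 27]
21. n13.hot = "ku"  [terminal]
22. n1.val = "kuy"  [g.hot ++ "y"]
23. n1.depth = "pku"  ["p" ++ g.hot]
24. n0.key = false  [false]
25. n0.val = "pkuu"  [A.depth ++ "u"]
26. n0.off = 6  [len(A.val) + 3]
27. n0.env = "kuypku"  [A.val ++ A.depth]

3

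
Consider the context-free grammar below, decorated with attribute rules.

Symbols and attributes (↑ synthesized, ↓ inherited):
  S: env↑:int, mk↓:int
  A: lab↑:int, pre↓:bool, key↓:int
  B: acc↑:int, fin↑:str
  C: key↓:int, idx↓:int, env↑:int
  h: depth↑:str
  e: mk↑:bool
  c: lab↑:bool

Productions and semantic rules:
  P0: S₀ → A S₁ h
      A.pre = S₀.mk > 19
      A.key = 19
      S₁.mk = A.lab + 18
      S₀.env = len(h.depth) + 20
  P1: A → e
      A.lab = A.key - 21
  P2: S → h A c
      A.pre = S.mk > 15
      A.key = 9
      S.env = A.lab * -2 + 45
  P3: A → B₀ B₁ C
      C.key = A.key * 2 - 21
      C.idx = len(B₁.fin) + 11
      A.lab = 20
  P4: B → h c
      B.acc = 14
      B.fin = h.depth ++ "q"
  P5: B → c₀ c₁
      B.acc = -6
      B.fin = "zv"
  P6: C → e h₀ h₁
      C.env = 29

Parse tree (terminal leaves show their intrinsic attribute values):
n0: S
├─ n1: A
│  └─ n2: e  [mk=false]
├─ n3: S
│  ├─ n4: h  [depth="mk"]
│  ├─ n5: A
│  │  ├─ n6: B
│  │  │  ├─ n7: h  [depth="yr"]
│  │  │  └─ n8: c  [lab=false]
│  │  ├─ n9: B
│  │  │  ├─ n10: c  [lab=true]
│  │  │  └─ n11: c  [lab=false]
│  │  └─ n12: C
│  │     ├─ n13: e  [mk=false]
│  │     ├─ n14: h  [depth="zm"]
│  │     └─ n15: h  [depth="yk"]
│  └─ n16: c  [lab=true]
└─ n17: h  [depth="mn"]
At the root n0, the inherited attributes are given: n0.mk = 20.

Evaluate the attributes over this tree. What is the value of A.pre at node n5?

true

1. n0.mk = 20  [given at root]
2. n1.pre = true  [S₀.mk > 19]
3. n1.key = 19  [19]
4. n2.mk = false  [terminal]
5. n1.lab = -2  [A.key - 21]
6. n3.mk = 16  [A.lab + 18]
7. n4.depth = "mk"  [terminal]
8. n5.pre = true  [S.mk > 15]
9. n5.key = 9  [9]
10. n7.depth = "yr"  [terminal]
11. n8.lab = false  [terminal]
12. n6.acc = 14  [14]
13. n6.fin = "yrq"  [h.depth ++ "q"]
14. n10.lab = true  [terminal]
15. n11.lab = false  [terminal]
16. n9.acc = -6  [-6]
17. n9.fin = "zv"  ["zv"]
18. n12.key = -3  [A.key * 2 - 21]
19. n12.idx = 13  [len(B₁.fin) + 11]
20. n13.mk = false  [terminal]
21. n14.depth = "zm"  [terminal]
22. n15.depth = "yk"  [terminal]
23. n12.env = 29  [29]
24. n5.lab = 20  [20]
25. n16.lab = true  [terminal]
26. n3.env = 5  [A.lab * -2 + 45]
27. n17.depth = "mn"  [terminal]
28. n0.env = 22  [len(h.depth) + 20]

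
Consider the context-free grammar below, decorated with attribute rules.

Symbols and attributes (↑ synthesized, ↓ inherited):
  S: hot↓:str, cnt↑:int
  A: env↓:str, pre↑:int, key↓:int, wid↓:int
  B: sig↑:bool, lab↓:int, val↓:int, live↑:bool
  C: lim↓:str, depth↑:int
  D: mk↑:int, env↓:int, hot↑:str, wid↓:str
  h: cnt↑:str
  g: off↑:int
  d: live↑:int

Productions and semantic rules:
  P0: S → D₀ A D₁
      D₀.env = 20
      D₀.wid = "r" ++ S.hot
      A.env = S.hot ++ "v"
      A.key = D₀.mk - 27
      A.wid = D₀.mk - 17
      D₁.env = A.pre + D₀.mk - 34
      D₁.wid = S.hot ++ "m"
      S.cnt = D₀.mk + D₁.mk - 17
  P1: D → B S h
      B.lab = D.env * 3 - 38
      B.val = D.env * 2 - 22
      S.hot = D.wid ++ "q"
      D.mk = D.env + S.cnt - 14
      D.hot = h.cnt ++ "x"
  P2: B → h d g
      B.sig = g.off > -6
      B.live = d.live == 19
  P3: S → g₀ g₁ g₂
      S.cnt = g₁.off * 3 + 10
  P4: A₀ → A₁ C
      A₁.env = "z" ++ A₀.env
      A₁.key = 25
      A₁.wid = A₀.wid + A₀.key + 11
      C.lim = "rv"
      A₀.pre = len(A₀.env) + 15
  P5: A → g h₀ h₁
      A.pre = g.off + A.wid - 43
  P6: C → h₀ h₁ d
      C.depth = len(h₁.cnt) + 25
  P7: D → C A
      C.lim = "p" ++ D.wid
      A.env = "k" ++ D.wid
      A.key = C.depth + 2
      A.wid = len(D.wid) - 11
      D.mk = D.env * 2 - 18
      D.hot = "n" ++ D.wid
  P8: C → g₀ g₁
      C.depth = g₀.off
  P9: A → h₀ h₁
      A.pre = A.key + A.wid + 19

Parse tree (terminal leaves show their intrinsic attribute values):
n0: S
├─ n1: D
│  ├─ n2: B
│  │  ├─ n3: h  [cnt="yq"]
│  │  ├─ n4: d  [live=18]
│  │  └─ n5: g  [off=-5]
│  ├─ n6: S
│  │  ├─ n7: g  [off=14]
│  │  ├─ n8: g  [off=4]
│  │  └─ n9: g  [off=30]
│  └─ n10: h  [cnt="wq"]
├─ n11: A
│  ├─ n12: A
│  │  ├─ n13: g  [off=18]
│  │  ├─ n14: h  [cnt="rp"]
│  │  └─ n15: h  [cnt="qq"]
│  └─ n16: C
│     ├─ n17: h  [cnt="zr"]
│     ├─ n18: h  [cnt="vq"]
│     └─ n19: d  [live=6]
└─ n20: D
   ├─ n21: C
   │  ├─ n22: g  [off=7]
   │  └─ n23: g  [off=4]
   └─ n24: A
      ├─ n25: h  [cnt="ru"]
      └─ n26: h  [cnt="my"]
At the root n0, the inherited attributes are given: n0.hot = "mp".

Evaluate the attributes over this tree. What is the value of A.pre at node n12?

1. n0.hot = "mp"  [given at root]
2. n1.env = 20  [20]
3. n1.wid = "rmp"  ["r" ++ S.hot]
4. n2.lab = 22  [D.env * 3 - 38]
5. n2.val = 18  [D.env * 2 - 22]
6. n3.cnt = "yq"  [terminal]
7. n4.live = 18  [terminal]
8. n5.off = -5  [terminal]
9. n2.sig = true  [g.off > -6]
10. n2.live = false  [d.live == 19]
11. n6.hot = "rmpq"  [D.wid ++ "q"]
12. n7.off = 14  [terminal]
13. n8.off = 4  [terminal]
14. n9.off = 30  [terminal]
15. n6.cnt = 22  [g₁.off * 3 + 10]
16. n10.cnt = "wq"  [terminal]
17. n1.mk = 28  [D.env + S.cnt - 14]
18. n1.hot = "wqx"  [h.cnt ++ "x"]
19. n11.env = "mpv"  [S.hot ++ "v"]
20. n11.key = 1  [D₀.mk - 27]
21. n11.wid = 11  [D₀.mk - 17]
22. n12.env = "zmpv"  ["z" ++ A₀.env]
23. n12.key = 25  [25]
24. n12.wid = 23  [A₀.wid + A₀.key + 11]
25. n13.off = 18  [terminal]
26. n14.cnt = "rp"  [terminal]
27. n15.cnt = "qq"  [terminal]
28. n12.pre = -2  [g.off + A.wid - 43]
29. n16.lim = "rv"  ["rv"]
30. n17.cnt = "zr"  [terminal]
31. n18.cnt = "vq"  [terminal]
32. n19.live = 6  [terminal]
33. n16.depth = 27  [len(h₁.cnt) + 25]
34. n11.pre = 18  [len(A₀.env) + 15]
35. n20.env = 12  [A.pre + D₀.mk - 34]
36. n20.wid = "mpm"  [S.hot ++ "m"]
37. n21.lim = "pmpm"  ["p" ++ D.wid]
38. n22.off = 7  [terminal]
39. n23.off = 4  [terminal]
40. n21.depth = 7  [g₀.off]
41. n24.env = "kmpm"  ["k" ++ D.wid]
42. n24.key = 9  [C.depth + 2]
43. n24.wid = -8  [len(D.wid) - 11]
44. n25.cnt = "ru"  [terminal]
45. n26.cnt = "my"  [terminal]
46. n24.pre = 20  [A.key + A.wid + 19]
47. n20.mk = 6  [D.env * 2 - 18]
48. n20.hot = "nmpm"  ["n" ++ D.wid]
49. n0.cnt = 17  [D₀.mk + D₁.mk - 17]

-2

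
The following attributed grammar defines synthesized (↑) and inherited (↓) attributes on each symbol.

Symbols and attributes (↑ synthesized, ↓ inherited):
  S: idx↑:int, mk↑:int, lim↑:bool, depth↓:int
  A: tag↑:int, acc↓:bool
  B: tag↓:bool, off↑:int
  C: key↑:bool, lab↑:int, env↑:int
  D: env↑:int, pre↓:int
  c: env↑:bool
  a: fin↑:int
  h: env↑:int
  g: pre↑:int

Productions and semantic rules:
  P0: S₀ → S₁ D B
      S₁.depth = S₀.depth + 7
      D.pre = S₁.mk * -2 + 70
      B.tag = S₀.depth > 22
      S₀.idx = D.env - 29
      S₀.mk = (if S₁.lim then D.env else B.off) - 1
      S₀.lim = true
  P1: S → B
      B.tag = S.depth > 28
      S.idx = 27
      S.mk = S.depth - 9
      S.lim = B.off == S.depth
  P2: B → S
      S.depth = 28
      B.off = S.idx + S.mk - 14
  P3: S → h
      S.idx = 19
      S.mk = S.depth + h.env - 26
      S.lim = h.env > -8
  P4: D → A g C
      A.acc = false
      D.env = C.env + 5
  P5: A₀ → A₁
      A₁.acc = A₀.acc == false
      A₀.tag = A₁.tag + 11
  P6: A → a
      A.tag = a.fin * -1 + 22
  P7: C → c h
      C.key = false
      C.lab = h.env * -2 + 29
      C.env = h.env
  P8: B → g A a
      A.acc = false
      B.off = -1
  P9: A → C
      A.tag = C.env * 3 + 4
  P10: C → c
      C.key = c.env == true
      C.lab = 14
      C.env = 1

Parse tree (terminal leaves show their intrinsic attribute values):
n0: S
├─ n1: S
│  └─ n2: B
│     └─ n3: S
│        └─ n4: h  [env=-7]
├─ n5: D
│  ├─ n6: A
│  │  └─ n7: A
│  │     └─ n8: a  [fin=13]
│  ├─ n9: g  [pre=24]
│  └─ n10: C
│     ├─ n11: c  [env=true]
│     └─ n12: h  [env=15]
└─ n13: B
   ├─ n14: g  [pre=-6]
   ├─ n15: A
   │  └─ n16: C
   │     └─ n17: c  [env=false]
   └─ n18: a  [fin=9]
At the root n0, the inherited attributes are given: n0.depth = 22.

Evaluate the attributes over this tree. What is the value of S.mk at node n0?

-2

1. n0.depth = 22  [given at root]
2. n1.depth = 29  [S₀.depth + 7]
3. n2.tag = true  [S.depth > 28]
4. n3.depth = 28  [28]
5. n4.env = -7  [terminal]
6. n3.idx = 19  [19]
7. n3.mk = -5  [S.depth + h.env - 26]
8. n3.lim = true  [h.env > -8]
9. n2.off = 0  [S.idx + S.mk - 14]
10. n1.idx = 27  [27]
11. n1.mk = 20  [S.depth - 9]
12. n1.lim = false  [B.off == S.depth]
13. n5.pre = 30  [S₁.mk * -2 + 70]
14. n6.acc = false  [false]
15. n7.acc = true  [A₀.acc == false]
16. n8.fin = 13  [terminal]
17. n7.tag = 9  [a.fin * -1 + 22]
18. n6.tag = 20  [A₁.tag + 11]
19. n9.pre = 24  [terminal]
20. n11.env = true  [terminal]
21. n12.env = 15  [terminal]
22. n10.key = false  [false]
23. n10.lab = -1  [h.env * -2 + 29]
24. n10.env = 15  [h.env]
25. n5.env = 20  [C.env + 5]
26. n13.tag = false  [S₀.depth > 22]
27. n14.pre = -6  [terminal]
28. n15.acc = false  [false]
29. n17.env = false  [terminal]
30. n16.key = false  [c.env == true]
31. n16.lab = 14  [14]
32. n16.env = 1  [1]
33. n15.tag = 7  [C.env * 3 + 4]
34. n18.fin = 9  [terminal]
35. n13.off = -1  [-1]
36. n0.idx = -9  [D.env - 29]
37. n0.mk = -2  [(if S₁.lim then D.env else B.off) - 1]
38. n0.lim = true  [true]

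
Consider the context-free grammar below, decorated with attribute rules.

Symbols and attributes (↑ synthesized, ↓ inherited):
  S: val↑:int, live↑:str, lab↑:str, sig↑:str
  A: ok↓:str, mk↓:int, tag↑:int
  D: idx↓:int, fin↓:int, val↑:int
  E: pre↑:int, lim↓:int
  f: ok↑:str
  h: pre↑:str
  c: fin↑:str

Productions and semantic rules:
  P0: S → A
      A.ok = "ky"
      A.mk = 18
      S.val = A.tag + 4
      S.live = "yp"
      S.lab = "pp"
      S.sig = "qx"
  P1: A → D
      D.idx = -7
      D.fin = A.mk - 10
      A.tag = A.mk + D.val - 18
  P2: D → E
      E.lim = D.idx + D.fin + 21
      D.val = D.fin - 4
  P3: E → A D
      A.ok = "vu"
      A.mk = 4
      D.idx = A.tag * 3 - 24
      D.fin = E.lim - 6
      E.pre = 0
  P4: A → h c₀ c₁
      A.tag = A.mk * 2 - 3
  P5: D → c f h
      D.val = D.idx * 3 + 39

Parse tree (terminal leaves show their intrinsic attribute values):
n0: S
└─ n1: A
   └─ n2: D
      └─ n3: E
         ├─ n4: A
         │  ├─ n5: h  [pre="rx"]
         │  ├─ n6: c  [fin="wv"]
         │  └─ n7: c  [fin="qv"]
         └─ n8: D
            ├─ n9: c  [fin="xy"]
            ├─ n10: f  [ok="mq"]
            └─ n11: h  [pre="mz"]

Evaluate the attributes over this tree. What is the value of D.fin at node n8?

1. n1.ok = "ky"  ["ky"]
2. n1.mk = 18  [18]
3. n2.idx = -7  [-7]
4. n2.fin = 8  [A.mk - 10]
5. n3.lim = 22  [D.idx + D.fin + 21]
6. n4.ok = "vu"  ["vu"]
7. n4.mk = 4  [4]
8. n5.pre = "rx"  [terminal]
9. n6.fin = "wv"  [terminal]
10. n7.fin = "qv"  [terminal]
11. n4.tag = 5  [A.mk * 2 - 3]
12. n8.idx = -9  [A.tag * 3 - 24]
13. n8.fin = 16  [E.lim - 6]
14. n9.fin = "xy"  [terminal]
15. n10.ok = "mq"  [terminal]
16. n11.pre = "mz"  [terminal]
17. n8.val = 12  [D.idx * 3 + 39]
18. n3.pre = 0  [0]
19. n2.val = 4  [D.fin - 4]
20. n1.tag = 4  [A.mk + D.val - 18]
21. n0.val = 8  [A.tag + 4]
22. n0.live = "yp"  ["yp"]
23. n0.lab = "pp"  ["pp"]
24. n0.sig = "qx"  ["qx"]

16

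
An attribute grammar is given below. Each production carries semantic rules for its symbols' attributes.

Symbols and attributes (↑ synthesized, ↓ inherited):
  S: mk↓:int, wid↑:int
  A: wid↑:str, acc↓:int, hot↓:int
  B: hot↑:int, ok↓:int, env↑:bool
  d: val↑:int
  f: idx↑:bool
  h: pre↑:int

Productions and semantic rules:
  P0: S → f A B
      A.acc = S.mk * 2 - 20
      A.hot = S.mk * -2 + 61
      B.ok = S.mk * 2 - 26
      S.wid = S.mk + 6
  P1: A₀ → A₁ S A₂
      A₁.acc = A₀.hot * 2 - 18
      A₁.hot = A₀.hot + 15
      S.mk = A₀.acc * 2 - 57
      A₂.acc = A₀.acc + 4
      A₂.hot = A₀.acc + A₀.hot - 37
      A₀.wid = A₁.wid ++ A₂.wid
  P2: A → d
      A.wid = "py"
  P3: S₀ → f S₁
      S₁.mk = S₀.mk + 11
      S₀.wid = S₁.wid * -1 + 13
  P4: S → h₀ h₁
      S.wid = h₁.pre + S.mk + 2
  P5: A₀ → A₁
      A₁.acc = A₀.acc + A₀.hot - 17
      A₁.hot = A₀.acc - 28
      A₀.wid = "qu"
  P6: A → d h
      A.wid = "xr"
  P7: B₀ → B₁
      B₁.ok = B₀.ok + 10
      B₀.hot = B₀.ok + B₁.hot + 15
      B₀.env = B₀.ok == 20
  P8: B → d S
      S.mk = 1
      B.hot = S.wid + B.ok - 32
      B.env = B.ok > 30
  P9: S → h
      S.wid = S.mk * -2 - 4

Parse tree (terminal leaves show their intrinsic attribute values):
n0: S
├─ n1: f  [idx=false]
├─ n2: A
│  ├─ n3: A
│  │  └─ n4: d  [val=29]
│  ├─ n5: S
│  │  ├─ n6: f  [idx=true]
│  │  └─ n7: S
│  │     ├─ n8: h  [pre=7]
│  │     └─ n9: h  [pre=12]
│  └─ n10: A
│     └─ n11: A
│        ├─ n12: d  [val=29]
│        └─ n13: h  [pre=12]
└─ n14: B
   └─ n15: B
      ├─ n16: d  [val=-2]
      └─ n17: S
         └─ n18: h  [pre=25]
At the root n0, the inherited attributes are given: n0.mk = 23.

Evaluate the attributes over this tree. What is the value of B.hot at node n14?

1. n0.mk = 23  [given at root]
2. n1.idx = false  [terminal]
3. n2.acc = 26  [S.mk * 2 - 20]
4. n2.hot = 15  [S.mk * -2 + 61]
5. n3.acc = 12  [A₀.hot * 2 - 18]
6. n3.hot = 30  [A₀.hot + 15]
7. n4.val = 29  [terminal]
8. n3.wid = "py"  ["py"]
9. n5.mk = -5  [A₀.acc * 2 - 57]
10. n6.idx = true  [terminal]
11. n7.mk = 6  [S₀.mk + 11]
12. n8.pre = 7  [terminal]
13. n9.pre = 12  [terminal]
14. n7.wid = 20  [h₁.pre + S.mk + 2]
15. n5.wid = -7  [S₁.wid * -1 + 13]
16. n10.acc = 30  [A₀.acc + 4]
17. n10.hot = 4  [A₀.acc + A₀.hot - 37]
18. n11.acc = 17  [A₀.acc + A₀.hot - 17]
19. n11.hot = 2  [A₀.acc - 28]
20. n12.val = 29  [terminal]
21. n13.pre = 12  [terminal]
22. n11.wid = "xr"  ["xr"]
23. n10.wid = "qu"  ["qu"]
24. n2.wid = "pyqu"  [A₁.wid ++ A₂.wid]
25. n14.ok = 20  [S.mk * 2 - 26]
26. n15.ok = 30  [B₀.ok + 10]
27. n16.val = -2  [terminal]
28. n17.mk = 1  [1]
29. n18.pre = 25  [terminal]
30. n17.wid = -6  [S.mk * -2 - 4]
31. n15.hot = -8  [S.wid + B.ok - 32]
32. n15.env = false  [B.ok > 30]
33. n14.hot = 27  [B₀.ok + B₁.hot + 15]
34. n14.env = true  [B₀.ok == 20]
35. n0.wid = 29  [S.mk + 6]

27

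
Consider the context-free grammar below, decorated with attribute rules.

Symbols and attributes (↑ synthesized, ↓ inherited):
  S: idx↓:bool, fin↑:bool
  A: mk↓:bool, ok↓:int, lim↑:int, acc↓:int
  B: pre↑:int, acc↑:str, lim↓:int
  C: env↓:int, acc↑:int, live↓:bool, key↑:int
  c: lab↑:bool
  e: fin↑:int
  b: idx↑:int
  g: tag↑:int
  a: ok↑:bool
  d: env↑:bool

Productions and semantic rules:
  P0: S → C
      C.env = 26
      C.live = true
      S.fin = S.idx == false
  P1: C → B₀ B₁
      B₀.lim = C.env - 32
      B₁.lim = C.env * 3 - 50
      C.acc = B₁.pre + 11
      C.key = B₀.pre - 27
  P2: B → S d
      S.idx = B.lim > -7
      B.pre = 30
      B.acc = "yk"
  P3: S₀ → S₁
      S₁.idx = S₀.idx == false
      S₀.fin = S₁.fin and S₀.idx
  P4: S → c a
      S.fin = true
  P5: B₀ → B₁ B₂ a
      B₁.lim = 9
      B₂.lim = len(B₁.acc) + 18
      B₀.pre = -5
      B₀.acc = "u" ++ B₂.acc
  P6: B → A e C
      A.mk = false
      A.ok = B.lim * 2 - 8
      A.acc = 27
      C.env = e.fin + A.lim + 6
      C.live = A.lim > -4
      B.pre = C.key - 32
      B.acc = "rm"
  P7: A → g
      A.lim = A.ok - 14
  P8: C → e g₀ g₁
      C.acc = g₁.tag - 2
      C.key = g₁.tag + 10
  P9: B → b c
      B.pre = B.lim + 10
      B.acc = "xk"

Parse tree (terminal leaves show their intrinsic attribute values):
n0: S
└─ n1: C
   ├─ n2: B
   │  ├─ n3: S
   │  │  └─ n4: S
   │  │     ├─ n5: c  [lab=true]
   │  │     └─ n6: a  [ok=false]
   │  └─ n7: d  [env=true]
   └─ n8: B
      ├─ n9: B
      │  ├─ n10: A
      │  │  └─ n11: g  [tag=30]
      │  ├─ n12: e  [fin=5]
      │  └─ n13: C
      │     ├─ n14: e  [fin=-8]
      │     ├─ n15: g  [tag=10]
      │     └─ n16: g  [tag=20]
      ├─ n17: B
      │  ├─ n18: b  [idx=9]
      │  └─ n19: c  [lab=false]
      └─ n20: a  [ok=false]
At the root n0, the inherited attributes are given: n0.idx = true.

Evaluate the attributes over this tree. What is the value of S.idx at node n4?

false

1. n0.idx = true  [given at root]
2. n1.env = 26  [26]
3. n1.live = true  [true]
4. n2.lim = -6  [C.env - 32]
5. n3.idx = true  [B.lim > -7]
6. n4.idx = false  [S₀.idx == false]
7. n5.lab = true  [terminal]
8. n6.ok = false  [terminal]
9. n4.fin = true  [true]
10. n3.fin = true  [S₁.fin and S₀.idx]
11. n7.env = true  [terminal]
12. n2.pre = 30  [30]
13. n2.acc = "yk"  ["yk"]
14. n8.lim = 28  [C.env * 3 - 50]
15. n9.lim = 9  [9]
16. n10.mk = false  [false]
17. n10.ok = 10  [B.lim * 2 - 8]
18. n10.acc = 27  [27]
19. n11.tag = 30  [terminal]
20. n10.lim = -4  [A.ok - 14]
21. n12.fin = 5  [terminal]
22. n13.env = 7  [e.fin + A.lim + 6]
23. n13.live = false  [A.lim > -4]
24. n14.fin = -8  [terminal]
25. n15.tag = 10  [terminal]
26. n16.tag = 20  [terminal]
27. n13.acc = 18  [g₁.tag - 2]
28. n13.key = 30  [g₁.tag + 10]
29. n9.pre = -2  [C.key - 32]
30. n9.acc = "rm"  ["rm"]
31. n17.lim = 20  [len(B₁.acc) + 18]
32. n18.idx = 9  [terminal]
33. n19.lab = false  [terminal]
34. n17.pre = 30  [B.lim + 10]
35. n17.acc = "xk"  ["xk"]
36. n20.ok = false  [terminal]
37. n8.pre = -5  [-5]
38. n8.acc = "uxk"  ["u" ++ B₂.acc]
39. n1.acc = 6  [B₁.pre + 11]
40. n1.key = 3  [B₀.pre - 27]
41. n0.fin = false  [S.idx == false]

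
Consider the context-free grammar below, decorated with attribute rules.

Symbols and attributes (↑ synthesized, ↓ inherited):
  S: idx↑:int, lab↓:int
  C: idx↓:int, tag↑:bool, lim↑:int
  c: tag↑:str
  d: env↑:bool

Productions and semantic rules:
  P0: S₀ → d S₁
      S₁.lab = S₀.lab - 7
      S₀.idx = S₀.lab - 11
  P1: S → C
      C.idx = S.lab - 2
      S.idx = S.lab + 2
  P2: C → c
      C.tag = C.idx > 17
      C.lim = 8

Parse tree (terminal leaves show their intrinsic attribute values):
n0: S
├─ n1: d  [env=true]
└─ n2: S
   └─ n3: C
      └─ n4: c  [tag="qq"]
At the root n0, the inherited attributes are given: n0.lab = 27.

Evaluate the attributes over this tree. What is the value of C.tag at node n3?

true

1. n0.lab = 27  [given at root]
2. n1.env = true  [terminal]
3. n2.lab = 20  [S₀.lab - 7]
4. n3.idx = 18  [S.lab - 2]
5. n4.tag = "qq"  [terminal]
6. n3.tag = true  [C.idx > 17]
7. n3.lim = 8  [8]
8. n2.idx = 22  [S.lab + 2]
9. n0.idx = 16  [S₀.lab - 11]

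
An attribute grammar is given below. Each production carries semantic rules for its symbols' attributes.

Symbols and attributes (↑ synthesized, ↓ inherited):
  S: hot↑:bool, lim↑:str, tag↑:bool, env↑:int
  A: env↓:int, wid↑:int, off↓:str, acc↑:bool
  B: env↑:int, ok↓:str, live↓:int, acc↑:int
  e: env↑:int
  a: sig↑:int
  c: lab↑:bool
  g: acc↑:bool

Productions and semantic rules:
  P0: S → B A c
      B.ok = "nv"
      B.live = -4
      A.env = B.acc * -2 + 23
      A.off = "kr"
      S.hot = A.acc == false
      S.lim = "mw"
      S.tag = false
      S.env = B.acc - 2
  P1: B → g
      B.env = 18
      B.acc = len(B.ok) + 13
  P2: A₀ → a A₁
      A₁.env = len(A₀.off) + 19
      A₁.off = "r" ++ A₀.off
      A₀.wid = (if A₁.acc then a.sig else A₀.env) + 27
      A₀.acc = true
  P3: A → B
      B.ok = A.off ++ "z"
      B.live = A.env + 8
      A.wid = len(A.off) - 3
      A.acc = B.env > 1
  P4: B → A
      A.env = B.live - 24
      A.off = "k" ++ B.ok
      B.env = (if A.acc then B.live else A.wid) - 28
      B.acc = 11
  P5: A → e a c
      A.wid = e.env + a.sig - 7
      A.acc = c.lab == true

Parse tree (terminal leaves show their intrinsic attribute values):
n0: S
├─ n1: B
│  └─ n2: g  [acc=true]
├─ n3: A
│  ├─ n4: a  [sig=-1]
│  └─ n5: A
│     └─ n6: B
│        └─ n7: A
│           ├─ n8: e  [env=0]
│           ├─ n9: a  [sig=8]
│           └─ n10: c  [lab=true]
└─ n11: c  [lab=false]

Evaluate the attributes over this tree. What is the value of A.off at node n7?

"krkrz"

1. n1.ok = "nv"  ["nv"]
2. n1.live = -4  [-4]
3. n2.acc = true  [terminal]
4. n1.env = 18  [18]
5. n1.acc = 15  [len(B.ok) + 13]
6. n3.env = -7  [B.acc * -2 + 23]
7. n3.off = "kr"  ["kr"]
8. n4.sig = -1  [terminal]
9. n5.env = 21  [len(A₀.off) + 19]
10. n5.off = "rkr"  ["r" ++ A₀.off]
11. n6.ok = "rkrz"  [A.off ++ "z"]
12. n6.live = 29  [A.env + 8]
13. n7.env = 5  [B.live - 24]
14. n7.off = "krkrz"  ["k" ++ B.ok]
15. n8.env = 0  [terminal]
16. n9.sig = 8  [terminal]
17. n10.lab = true  [terminal]
18. n7.wid = 1  [e.env + a.sig - 7]
19. n7.acc = true  [c.lab == true]
20. n6.env = 1  [(if A.acc then B.live else A.wid) - 28]
21. n6.acc = 11  [11]
22. n5.wid = 0  [len(A.off) - 3]
23. n5.acc = false  [B.env > 1]
24. n3.wid = 20  [(if A₁.acc then a.sig else A₀.env) + 27]
25. n3.acc = true  [true]
26. n11.lab = false  [terminal]
27. n0.hot = false  [A.acc == false]
28. n0.lim = "mw"  ["mw"]
29. n0.tag = false  [false]
30. n0.env = 13  [B.acc - 2]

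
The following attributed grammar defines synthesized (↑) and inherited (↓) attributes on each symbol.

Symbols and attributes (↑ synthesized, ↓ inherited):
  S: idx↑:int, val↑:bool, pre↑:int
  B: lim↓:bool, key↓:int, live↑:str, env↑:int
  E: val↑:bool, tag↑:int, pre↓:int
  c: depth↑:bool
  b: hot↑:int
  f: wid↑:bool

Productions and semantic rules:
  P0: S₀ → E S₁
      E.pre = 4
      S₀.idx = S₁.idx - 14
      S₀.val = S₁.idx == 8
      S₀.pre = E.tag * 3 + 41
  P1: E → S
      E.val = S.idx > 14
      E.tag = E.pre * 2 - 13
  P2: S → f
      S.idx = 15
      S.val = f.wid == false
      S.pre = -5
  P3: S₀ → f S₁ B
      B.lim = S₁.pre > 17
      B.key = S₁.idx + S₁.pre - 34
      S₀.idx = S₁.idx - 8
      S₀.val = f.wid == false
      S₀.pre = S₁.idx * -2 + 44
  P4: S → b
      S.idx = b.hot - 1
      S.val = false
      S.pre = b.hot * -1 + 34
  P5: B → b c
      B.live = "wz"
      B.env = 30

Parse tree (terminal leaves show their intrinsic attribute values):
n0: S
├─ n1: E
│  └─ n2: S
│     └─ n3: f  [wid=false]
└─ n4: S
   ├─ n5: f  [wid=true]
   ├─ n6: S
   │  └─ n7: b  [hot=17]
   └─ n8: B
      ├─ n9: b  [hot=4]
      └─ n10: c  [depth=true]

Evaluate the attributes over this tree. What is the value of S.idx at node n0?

1. n1.pre = 4  [4]
2. n3.wid = false  [terminal]
3. n2.idx = 15  [15]
4. n2.val = true  [f.wid == false]
5. n2.pre = -5  [-5]
6. n1.val = true  [S.idx > 14]
7. n1.tag = -5  [E.pre * 2 - 13]
8. n5.wid = true  [terminal]
9. n7.hot = 17  [terminal]
10. n6.idx = 16  [b.hot - 1]
11. n6.val = false  [false]
12. n6.pre = 17  [b.hot * -1 + 34]
13. n8.lim = false  [S₁.pre > 17]
14. n8.key = -1  [S₁.idx + S₁.pre - 34]
15. n9.hot = 4  [terminal]
16. n10.depth = true  [terminal]
17. n8.live = "wz"  ["wz"]
18. n8.env = 30  [30]
19. n4.idx = 8  [S₁.idx - 8]
20. n4.val = false  [f.wid == false]
21. n4.pre = 12  [S₁.idx * -2 + 44]
22. n0.idx = -6  [S₁.idx - 14]
23. n0.val = true  [S₁.idx == 8]
24. n0.pre = 26  [E.tag * 3 + 41]

-6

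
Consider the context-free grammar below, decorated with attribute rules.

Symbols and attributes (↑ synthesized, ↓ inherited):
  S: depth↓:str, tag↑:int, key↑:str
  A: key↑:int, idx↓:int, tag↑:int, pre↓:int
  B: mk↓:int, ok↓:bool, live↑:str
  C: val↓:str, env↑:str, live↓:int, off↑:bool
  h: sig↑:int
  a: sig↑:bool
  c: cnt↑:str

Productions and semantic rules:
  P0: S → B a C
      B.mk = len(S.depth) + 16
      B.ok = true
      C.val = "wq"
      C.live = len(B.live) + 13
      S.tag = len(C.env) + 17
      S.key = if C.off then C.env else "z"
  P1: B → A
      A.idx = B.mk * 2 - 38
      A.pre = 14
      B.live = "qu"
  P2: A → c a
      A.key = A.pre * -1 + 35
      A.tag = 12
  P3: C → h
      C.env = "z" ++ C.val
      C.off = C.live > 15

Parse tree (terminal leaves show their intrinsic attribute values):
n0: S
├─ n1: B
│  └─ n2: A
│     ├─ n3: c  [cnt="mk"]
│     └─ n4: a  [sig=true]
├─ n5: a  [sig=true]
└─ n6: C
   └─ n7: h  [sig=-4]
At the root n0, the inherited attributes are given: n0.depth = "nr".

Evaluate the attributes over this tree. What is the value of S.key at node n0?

"z"

1. n0.depth = "nr"  [given at root]
2. n1.mk = 18  [len(S.depth) + 16]
3. n1.ok = true  [true]
4. n2.idx = -2  [B.mk * 2 - 38]
5. n2.pre = 14  [14]
6. n3.cnt = "mk"  [terminal]
7. n4.sig = true  [terminal]
8. n2.key = 21  [A.pre * -1 + 35]
9. n2.tag = 12  [12]
10. n1.live = "qu"  ["qu"]
11. n5.sig = true  [terminal]
12. n6.val = "wq"  ["wq"]
13. n6.live = 15  [len(B.live) + 13]
14. n7.sig = -4  [terminal]
15. n6.env = "zwq"  ["z" ++ C.val]
16. n6.off = false  [C.live > 15]
17. n0.tag = 20  [len(C.env) + 17]
18. n0.key = "z"  [if C.off then C.env else "z"]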